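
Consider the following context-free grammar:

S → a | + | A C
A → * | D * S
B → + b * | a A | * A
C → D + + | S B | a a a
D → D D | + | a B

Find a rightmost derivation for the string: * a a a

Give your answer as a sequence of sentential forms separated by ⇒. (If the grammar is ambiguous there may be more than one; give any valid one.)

S ⇒ A C ⇒ A a a a ⇒ * a a a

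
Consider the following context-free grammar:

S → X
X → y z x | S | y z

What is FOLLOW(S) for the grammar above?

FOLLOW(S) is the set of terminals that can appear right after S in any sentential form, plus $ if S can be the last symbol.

We compute FOLLOW(S) using the standard algorithm.
FOLLOW(S) starts with {$}.
FIRST(S) = {y}
FIRST(X) = {y}
FOLLOW(S) = {$}
FOLLOW(X) = {$}
Therefore, FOLLOW(S) = {$}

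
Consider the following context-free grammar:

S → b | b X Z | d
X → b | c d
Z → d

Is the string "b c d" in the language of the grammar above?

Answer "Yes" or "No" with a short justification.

No - no valid derivation exists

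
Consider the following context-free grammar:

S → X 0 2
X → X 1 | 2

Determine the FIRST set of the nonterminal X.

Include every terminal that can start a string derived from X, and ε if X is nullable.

We compute FIRST(X) using the standard algorithm.
FIRST(S) = {2}
FIRST(X) = {2}
Therefore, FIRST(X) = {2}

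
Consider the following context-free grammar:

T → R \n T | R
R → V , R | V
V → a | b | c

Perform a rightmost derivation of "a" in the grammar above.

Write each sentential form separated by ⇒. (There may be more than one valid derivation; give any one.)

T ⇒ R ⇒ V ⇒ a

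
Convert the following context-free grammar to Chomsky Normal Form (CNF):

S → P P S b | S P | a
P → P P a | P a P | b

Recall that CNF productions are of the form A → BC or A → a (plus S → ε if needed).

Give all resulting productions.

TB → b; S → a; TA → a; P → b; S → P X0; X0 → P X1; X1 → S TB; S → S P; P → P X2; X2 → P TA; P → P X3; X3 → TA P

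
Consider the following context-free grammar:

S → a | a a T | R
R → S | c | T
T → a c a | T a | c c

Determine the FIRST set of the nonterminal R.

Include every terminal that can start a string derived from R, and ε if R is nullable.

We compute FIRST(R) using the standard algorithm.
FIRST(R) = {a, c}
FIRST(S) = {a, c}
FIRST(T) = {a, c}
Therefore, FIRST(R) = {a, c}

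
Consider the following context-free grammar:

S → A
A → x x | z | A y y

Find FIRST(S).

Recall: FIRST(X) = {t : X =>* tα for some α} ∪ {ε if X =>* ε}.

We compute FIRST(S) using the standard algorithm.
FIRST(A) = {x, z}
FIRST(S) = {x, z}
Therefore, FIRST(S) = {x, z}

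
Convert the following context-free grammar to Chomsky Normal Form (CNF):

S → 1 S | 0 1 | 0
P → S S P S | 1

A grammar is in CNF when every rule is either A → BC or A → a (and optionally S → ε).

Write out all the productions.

T1 → 1; T0 → 0; S → 0; P → 1; S → T1 S; S → T0 T1; P → S X0; X0 → S X1; X1 → P S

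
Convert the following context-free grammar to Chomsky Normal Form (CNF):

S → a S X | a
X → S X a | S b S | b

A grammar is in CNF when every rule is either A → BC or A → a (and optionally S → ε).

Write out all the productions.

TA → a; S → a; TB → b; X → b; S → TA X0; X0 → S X; X → S X1; X1 → X TA; X → S X2; X2 → TB S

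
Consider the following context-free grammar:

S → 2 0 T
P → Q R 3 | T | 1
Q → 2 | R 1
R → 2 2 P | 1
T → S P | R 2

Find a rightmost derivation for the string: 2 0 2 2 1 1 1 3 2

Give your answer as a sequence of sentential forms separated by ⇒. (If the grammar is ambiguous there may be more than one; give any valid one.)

S ⇒ 2 0 T ⇒ 2 0 R 2 ⇒ 2 0 2 2 P 2 ⇒ 2 0 2 2 Q R 3 2 ⇒ 2 0 2 2 Q 1 3 2 ⇒ 2 0 2 2 R 1 1 3 2 ⇒ 2 0 2 2 1 1 1 3 2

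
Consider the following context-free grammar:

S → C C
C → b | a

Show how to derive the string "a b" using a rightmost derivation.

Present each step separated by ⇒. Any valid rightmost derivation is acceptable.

S ⇒ C C ⇒ C b ⇒ a b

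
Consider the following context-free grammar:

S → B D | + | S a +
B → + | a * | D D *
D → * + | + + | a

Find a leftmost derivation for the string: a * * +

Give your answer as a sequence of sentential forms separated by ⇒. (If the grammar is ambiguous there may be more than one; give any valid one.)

S ⇒ B D ⇒ a * D ⇒ a * * +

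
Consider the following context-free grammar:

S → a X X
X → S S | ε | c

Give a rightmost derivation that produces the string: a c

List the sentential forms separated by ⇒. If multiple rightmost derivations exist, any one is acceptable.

S ⇒ a X X ⇒ a X ⇒ a c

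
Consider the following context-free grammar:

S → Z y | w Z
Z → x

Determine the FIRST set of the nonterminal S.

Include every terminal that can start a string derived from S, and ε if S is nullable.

We compute FIRST(S) using the standard algorithm.
FIRST(S) = {w, x}
FIRST(Z) = {x}
Therefore, FIRST(S) = {w, x}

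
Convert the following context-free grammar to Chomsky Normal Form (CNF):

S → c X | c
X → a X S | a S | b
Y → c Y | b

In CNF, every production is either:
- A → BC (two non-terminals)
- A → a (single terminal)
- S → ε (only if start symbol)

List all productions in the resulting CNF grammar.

TC → c; S → c; TA → a; X → b; Y → b; S → TC X; X → TA X0; X0 → X S; X → TA S; Y → TC Y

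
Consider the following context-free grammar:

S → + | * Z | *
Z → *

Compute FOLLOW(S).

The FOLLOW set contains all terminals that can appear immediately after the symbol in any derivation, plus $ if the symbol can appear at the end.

We compute FOLLOW(S) using the standard algorithm.
FOLLOW(S) starts with {$}.
FIRST(S) = {*, +}
FIRST(Z) = {*}
FOLLOW(S) = {$}
FOLLOW(Z) = {$}
Therefore, FOLLOW(S) = {$}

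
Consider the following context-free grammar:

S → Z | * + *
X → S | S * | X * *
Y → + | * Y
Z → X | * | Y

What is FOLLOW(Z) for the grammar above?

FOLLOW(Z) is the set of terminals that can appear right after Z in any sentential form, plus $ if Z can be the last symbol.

We compute FOLLOW(Z) using the standard algorithm.
FOLLOW(S) starts with {$}.
FIRST(S) = {*, +}
FIRST(X) = {*, +}
FIRST(Y) = {*, +}
FIRST(Z) = {*, +}
FOLLOW(S) = {$, *}
FOLLOW(X) = {$, *}
FOLLOW(Y) = {$, *}
FOLLOW(Z) = {$, *}
Therefore, FOLLOW(Z) = {$, *}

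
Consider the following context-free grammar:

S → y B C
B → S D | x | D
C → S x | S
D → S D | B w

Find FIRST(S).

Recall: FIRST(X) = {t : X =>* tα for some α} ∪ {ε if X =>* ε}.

We compute FIRST(S) using the standard algorithm.
FIRST(B) = {x, y}
FIRST(C) = {y}
FIRST(D) = {x, y}
FIRST(S) = {y}
Therefore, FIRST(S) = {y}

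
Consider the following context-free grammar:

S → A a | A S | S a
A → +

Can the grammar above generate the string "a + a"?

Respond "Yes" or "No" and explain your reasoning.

No - no valid derivation exists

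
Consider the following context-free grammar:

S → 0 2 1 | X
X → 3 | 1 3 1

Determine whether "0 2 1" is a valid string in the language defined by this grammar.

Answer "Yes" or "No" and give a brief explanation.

Yes - a valid derivation exists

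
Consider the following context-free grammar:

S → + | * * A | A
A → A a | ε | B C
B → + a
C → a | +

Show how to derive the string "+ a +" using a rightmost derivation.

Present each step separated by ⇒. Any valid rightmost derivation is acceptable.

S ⇒ A ⇒ B C ⇒ B + ⇒ + a +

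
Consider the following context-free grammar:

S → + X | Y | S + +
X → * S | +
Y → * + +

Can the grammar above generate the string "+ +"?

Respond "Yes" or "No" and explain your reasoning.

Yes - a valid derivation exists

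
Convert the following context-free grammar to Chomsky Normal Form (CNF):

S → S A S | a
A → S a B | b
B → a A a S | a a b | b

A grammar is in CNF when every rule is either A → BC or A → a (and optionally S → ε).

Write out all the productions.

S → a; TA → a; A → b; TB → b; B → b; S → S X0; X0 → A S; A → S X1; X1 → TA B; B → TA X2; X2 → A X3; X3 → TA S; B → TA X4; X4 → TA TB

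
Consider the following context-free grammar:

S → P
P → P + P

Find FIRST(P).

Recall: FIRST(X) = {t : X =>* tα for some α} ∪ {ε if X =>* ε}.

We compute FIRST(P) using the standard algorithm.
FIRST(P) = {}
FIRST(S) = {}
Therefore, FIRST(P) = {}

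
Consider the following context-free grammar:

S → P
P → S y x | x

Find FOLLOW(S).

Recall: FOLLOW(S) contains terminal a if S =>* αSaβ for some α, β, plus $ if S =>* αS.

We compute FOLLOW(S) using the standard algorithm.
FOLLOW(S) starts with {$}.
FIRST(P) = {x}
FIRST(S) = {x}
FOLLOW(P) = {$, y}
FOLLOW(S) = {$, y}
Therefore, FOLLOW(S) = {$, y}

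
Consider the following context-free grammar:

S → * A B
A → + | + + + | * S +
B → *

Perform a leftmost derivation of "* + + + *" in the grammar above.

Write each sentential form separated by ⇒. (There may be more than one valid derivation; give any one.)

S ⇒ * A B ⇒ * + + + B ⇒ * + + + *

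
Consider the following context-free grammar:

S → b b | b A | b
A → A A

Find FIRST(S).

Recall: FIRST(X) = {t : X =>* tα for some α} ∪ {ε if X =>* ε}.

We compute FIRST(S) using the standard algorithm.
FIRST(A) = {}
FIRST(S) = {b}
Therefore, FIRST(S) = {b}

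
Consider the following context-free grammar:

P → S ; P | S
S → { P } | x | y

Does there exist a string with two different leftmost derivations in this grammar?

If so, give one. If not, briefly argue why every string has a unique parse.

No - every string in the language has a unique leftmost derivation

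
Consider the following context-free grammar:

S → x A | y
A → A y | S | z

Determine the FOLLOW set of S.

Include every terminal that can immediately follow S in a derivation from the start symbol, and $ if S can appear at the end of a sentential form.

We compute FOLLOW(S) using the standard algorithm.
FOLLOW(S) starts with {$}.
FIRST(A) = {x, y, z}
FIRST(S) = {x, y}
FOLLOW(A) = {$, y}
FOLLOW(S) = {$, y}
Therefore, FOLLOW(S) = {$, y}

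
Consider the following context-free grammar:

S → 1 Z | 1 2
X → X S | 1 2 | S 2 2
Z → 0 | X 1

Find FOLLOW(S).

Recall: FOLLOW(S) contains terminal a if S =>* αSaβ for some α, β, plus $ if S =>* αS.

We compute FOLLOW(S) using the standard algorithm.
FOLLOW(S) starts with {$}.
FIRST(S) = {1}
FIRST(X) = {1}
FIRST(Z) = {0, 1}
FOLLOW(S) = {$, 1, 2}
FOLLOW(X) = {1}
FOLLOW(Z) = {$, 1, 2}
Therefore, FOLLOW(S) = {$, 1, 2}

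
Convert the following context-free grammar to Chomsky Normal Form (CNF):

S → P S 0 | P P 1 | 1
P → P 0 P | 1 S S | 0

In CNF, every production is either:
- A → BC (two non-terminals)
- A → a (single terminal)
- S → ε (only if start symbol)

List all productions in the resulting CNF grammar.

T0 → 0; T1 → 1; S → 1; P → 0; S → P X0; X0 → S T0; S → P X1; X1 → P T1; P → P X2; X2 → T0 P; P → T1 X3; X3 → S S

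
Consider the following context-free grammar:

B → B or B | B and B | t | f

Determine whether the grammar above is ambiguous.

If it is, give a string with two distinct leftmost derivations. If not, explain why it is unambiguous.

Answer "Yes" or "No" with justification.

Yes - the string 't and t and t and f' has two distinct leftmost derivations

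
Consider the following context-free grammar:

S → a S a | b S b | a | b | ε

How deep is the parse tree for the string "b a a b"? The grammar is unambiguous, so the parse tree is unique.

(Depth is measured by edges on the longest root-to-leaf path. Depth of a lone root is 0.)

3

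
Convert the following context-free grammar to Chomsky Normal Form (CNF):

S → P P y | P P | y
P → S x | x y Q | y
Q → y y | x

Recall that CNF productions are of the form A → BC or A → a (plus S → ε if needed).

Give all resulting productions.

TY → y; S → y; TX → x; P → y; Q → x; S → P X0; X0 → P TY; S → P P; P → S TX; P → TX X1; X1 → TY Q; Q → TY TY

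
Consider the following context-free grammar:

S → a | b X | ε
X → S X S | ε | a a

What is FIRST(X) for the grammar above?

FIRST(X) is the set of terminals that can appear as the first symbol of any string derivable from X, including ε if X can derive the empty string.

We compute FIRST(X) using the standard algorithm.
FIRST(S) = {a, b, ε}
FIRST(X) = {a, b, ε}
Therefore, FIRST(X) = {a, b, ε}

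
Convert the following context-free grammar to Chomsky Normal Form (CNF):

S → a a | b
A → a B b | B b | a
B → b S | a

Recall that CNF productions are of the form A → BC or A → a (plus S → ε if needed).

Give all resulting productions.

TA → a; S → b; TB → b; A → a; B → a; S → TA TA; A → TA X0; X0 → B TB; A → B TB; B → TB S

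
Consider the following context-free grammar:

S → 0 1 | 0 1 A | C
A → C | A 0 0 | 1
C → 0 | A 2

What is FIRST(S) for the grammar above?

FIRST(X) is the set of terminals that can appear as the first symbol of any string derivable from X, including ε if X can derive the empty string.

We compute FIRST(S) using the standard algorithm.
FIRST(A) = {0, 1}
FIRST(C) = {0, 1}
FIRST(S) = {0, 1}
Therefore, FIRST(S) = {0, 1}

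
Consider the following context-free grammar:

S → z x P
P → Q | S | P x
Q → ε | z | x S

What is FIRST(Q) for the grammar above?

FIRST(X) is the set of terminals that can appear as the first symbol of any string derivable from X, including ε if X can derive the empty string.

We compute FIRST(Q) using the standard algorithm.
FIRST(P) = {x, z, ε}
FIRST(Q) = {x, z, ε}
FIRST(S) = {z}
Therefore, FIRST(Q) = {x, z, ε}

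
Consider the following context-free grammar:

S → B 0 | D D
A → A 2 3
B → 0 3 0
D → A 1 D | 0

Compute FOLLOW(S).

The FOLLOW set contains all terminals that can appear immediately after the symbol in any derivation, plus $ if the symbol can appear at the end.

We compute FOLLOW(S) using the standard algorithm.
FOLLOW(S) starts with {$}.
FIRST(A) = {}
FIRST(B) = {0}
FIRST(D) = {0}
FIRST(S) = {0}
FOLLOW(A) = {1, 2}
FOLLOW(B) = {0}
FOLLOW(D) = {$, 0}
FOLLOW(S) = {$}
Therefore, FOLLOW(S) = {$}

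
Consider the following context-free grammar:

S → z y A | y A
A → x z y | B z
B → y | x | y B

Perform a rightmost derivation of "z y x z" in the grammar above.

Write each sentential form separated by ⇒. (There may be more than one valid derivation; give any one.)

S ⇒ z y A ⇒ z y B z ⇒ z y x z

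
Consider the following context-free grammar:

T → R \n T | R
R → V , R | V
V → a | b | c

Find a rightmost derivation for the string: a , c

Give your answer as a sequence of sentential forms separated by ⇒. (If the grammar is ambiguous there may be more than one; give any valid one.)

T ⇒ R ⇒ V , R ⇒ V , V ⇒ V , c ⇒ a , c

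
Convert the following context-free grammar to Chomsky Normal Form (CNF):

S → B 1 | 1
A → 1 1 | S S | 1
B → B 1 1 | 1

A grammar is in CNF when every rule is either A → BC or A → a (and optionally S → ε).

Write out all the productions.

T1 → 1; S → 1; A → 1; B → 1; S → B T1; A → T1 T1; A → S S; B → B X0; X0 → T1 T1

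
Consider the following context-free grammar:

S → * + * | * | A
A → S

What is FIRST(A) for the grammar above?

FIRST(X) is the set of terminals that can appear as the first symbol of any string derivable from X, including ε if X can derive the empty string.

We compute FIRST(A) using the standard algorithm.
FIRST(A) = {*}
FIRST(S) = {*}
Therefore, FIRST(A) = {*}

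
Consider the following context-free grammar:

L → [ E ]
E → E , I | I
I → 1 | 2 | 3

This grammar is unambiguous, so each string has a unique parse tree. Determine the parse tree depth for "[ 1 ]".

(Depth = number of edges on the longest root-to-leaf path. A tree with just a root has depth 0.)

3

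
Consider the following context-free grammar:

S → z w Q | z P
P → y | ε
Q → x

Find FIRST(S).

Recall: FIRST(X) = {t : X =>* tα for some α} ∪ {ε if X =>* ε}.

We compute FIRST(S) using the standard algorithm.
FIRST(P) = {y, ε}
FIRST(Q) = {x}
FIRST(S) = {z}
Therefore, FIRST(S) = {z}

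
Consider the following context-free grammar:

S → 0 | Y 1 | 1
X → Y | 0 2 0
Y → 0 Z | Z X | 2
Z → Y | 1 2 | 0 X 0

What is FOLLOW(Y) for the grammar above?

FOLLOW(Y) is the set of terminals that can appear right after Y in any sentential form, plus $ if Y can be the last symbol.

We compute FOLLOW(Y) using the standard algorithm.
FOLLOW(S) starts with {$}.
FIRST(S) = {0, 1, 2}
FIRST(X) = {0, 1, 2}
FIRST(Y) = {0, 1, 2}
FIRST(Z) = {0, 1, 2}
FOLLOW(S) = {$}
FOLLOW(X) = {0, 1, 2}
FOLLOW(Y) = {0, 1, 2}
FOLLOW(Z) = {0, 1, 2}
Therefore, FOLLOW(Y) = {0, 1, 2}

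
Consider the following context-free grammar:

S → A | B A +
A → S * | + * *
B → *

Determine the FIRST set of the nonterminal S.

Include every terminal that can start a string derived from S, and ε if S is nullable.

We compute FIRST(S) using the standard algorithm.
FIRST(A) = {*, +}
FIRST(B) = {*}
FIRST(S) = {*, +}
Therefore, FIRST(S) = {*, +}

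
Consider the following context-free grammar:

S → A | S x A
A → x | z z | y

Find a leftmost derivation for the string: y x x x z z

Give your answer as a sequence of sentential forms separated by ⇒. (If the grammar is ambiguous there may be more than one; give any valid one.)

S ⇒ S x A ⇒ S x A x A ⇒ A x A x A ⇒ y x A x A ⇒ y x x x A ⇒ y x x x z z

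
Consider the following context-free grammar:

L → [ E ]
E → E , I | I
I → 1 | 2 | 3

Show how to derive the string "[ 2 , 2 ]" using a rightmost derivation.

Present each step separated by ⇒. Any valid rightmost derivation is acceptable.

L ⇒ [ E ] ⇒ [ E , I ] ⇒ [ E , 2 ] ⇒ [ I , 2 ] ⇒ [ 2 , 2 ]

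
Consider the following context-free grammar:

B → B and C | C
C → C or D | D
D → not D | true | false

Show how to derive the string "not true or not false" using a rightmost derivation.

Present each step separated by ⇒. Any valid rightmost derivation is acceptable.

B ⇒ C ⇒ C or D ⇒ C or not D ⇒ C or not false ⇒ D or not false ⇒ not D or not false ⇒ not true or not false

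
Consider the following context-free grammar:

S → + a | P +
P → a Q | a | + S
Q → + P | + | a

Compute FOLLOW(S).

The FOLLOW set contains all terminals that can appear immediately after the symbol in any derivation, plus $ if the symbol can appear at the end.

We compute FOLLOW(S) using the standard algorithm.
FOLLOW(S) starts with {$}.
FIRST(P) = {+, a}
FIRST(Q) = {+, a}
FIRST(S) = {+, a}
FOLLOW(P) = {+}
FOLLOW(Q) = {+}
FOLLOW(S) = {$, +}
Therefore, FOLLOW(S) = {$, +}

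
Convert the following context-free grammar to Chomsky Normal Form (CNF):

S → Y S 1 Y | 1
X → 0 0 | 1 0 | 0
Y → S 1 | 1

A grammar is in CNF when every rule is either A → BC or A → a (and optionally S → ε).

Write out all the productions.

T1 → 1; S → 1; T0 → 0; X → 0; Y → 1; S → Y X0; X0 → S X1; X1 → T1 Y; X → T0 T0; X → T1 T0; Y → S T1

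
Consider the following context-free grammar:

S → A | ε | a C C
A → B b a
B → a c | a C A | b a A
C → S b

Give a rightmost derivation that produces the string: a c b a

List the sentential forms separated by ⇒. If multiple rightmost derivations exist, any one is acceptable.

S ⇒ A ⇒ B b a ⇒ a c b a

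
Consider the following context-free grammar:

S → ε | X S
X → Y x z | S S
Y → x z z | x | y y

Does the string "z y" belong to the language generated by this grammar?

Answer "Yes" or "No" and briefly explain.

No - no valid derivation exists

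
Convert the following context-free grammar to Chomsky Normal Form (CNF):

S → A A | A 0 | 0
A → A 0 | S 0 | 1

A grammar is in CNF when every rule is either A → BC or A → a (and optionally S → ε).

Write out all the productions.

T0 → 0; S → 0; A → 1; S → A A; S → A T0; A → A T0; A → S T0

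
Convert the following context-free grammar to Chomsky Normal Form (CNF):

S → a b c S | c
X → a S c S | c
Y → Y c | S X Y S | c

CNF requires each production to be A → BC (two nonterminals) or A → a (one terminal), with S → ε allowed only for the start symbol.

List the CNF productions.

TA → a; TB → b; TC → c; S → c; X → c; Y → c; S → TA X0; X0 → TB X1; X1 → TC S; X → TA X2; X2 → S X3; X3 → TC S; Y → Y TC; Y → S X4; X4 → X X5; X5 → Y S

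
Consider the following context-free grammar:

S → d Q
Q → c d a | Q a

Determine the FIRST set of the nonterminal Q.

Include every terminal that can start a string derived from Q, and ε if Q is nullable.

We compute FIRST(Q) using the standard algorithm.
FIRST(Q) = {c}
FIRST(S) = {d}
Therefore, FIRST(Q) = {c}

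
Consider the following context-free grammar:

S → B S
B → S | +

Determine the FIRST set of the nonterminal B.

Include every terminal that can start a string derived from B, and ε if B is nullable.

We compute FIRST(B) using the standard algorithm.
FIRST(B) = {+}
FIRST(S) = {+}
Therefore, FIRST(B) = {+}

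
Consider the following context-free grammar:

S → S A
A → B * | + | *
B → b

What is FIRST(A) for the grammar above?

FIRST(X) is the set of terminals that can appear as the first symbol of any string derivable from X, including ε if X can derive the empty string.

We compute FIRST(A) using the standard algorithm.
FIRST(A) = {*, +, b}
FIRST(B) = {b}
FIRST(S) = {}
Therefore, FIRST(A) = {*, +, b}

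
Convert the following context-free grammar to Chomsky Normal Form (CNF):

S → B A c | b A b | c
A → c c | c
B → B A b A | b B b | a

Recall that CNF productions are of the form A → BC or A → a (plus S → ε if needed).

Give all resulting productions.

TC → c; TB → b; S → c; A → c; B → a; S → B X0; X0 → A TC; S → TB X1; X1 → A TB; A → TC TC; B → B X2; X2 → A X3; X3 → TB A; B → TB X4; X4 → B TB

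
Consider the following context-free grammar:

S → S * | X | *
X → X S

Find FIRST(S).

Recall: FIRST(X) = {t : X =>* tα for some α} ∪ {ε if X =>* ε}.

We compute FIRST(S) using the standard algorithm.
FIRST(S) = {*}
FIRST(X) = {}
Therefore, FIRST(S) = {*}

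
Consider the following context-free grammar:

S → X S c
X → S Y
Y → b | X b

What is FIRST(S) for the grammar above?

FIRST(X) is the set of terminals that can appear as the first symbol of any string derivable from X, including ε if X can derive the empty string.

We compute FIRST(S) using the standard algorithm.
FIRST(S) = {}
FIRST(X) = {}
FIRST(Y) = {b}
Therefore, FIRST(S) = {}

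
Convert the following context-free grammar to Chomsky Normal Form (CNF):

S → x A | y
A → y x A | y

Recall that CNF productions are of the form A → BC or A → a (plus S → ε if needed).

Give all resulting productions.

TX → x; S → y; TY → y; A → y; S → TX A; A → TY X0; X0 → TX A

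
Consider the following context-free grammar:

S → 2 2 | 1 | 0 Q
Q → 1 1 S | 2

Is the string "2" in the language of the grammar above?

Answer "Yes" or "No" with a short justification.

No - no valid derivation exists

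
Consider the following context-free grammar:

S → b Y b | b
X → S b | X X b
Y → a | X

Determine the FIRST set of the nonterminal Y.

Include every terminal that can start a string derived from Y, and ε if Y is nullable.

We compute FIRST(Y) using the standard algorithm.
FIRST(S) = {b}
FIRST(X) = {b}
FIRST(Y) = {a, b}
Therefore, FIRST(Y) = {a, b}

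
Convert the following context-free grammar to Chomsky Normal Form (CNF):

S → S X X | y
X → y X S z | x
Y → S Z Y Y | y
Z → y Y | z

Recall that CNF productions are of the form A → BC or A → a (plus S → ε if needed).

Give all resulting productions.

S → y; TY → y; TZ → z; X → x; Y → y; Z → z; S → S X0; X0 → X X; X → TY X1; X1 → X X2; X2 → S TZ; Y → S X3; X3 → Z X4; X4 → Y Y; Z → TY Y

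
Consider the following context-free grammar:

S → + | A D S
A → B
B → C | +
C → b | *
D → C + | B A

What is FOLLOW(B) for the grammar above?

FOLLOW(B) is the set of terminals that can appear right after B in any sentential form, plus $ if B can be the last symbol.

We compute FOLLOW(B) using the standard algorithm.
FOLLOW(S) starts with {$}.
FIRST(A) = {*, +, b}
FIRST(B) = {*, +, b}
FIRST(C) = {*, b}
FIRST(D) = {*, +, b}
FIRST(S) = {*, +, b}
FOLLOW(A) = {*, +, b}
FOLLOW(B) = {*, +, b}
FOLLOW(C) = {*, +, b}
FOLLOW(D) = {*, +, b}
FOLLOW(S) = {$}
Therefore, FOLLOW(B) = {*, +, b}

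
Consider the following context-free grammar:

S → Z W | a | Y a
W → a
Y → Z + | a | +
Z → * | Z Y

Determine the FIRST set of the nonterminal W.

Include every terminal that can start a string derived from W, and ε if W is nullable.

We compute FIRST(W) using the standard algorithm.
FIRST(S) = {*, +, a}
FIRST(W) = {a}
FIRST(Y) = {*, +, a}
FIRST(Z) = {*}
Therefore, FIRST(W) = {a}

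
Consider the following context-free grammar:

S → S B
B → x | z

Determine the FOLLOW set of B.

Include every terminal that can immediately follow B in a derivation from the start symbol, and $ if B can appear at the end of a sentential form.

We compute FOLLOW(B) using the standard algorithm.
FOLLOW(S) starts with {$}.
FIRST(B) = {x, z}
FIRST(S) = {}
FOLLOW(B) = {$, x, z}
FOLLOW(S) = {$, x, z}
Therefore, FOLLOW(B) = {$, x, z}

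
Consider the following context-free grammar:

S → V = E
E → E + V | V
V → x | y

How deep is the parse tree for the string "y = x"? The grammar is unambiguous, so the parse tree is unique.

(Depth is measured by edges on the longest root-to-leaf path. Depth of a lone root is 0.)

3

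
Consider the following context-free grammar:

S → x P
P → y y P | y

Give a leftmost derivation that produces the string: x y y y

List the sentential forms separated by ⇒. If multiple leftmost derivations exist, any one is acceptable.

S ⇒ x P ⇒ x y y P ⇒ x y y y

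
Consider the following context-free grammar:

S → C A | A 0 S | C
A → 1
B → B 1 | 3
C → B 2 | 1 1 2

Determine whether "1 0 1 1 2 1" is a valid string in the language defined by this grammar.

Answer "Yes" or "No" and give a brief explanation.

Yes - a valid derivation exists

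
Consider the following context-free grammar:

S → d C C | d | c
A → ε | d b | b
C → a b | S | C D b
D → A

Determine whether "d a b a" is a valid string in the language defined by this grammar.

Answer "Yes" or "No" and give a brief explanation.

No - no valid derivation exists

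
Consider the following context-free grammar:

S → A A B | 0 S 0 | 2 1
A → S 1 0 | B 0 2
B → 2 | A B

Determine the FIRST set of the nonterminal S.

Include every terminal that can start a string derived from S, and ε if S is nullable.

We compute FIRST(S) using the standard algorithm.
FIRST(A) = {0, 2}
FIRST(B) = {0, 2}
FIRST(S) = {0, 2}
Therefore, FIRST(S) = {0, 2}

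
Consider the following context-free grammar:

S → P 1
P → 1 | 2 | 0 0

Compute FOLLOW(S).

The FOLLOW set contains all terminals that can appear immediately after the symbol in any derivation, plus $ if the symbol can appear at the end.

We compute FOLLOW(S) using the standard algorithm.
FOLLOW(S) starts with {$}.
FIRST(P) = {0, 1, 2}
FIRST(S) = {0, 1, 2}
FOLLOW(P) = {1}
FOLLOW(S) = {$}
Therefore, FOLLOW(S) = {$}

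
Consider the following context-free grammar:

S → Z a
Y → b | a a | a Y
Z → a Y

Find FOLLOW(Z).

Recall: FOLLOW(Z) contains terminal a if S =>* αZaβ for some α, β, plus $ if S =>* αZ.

We compute FOLLOW(Z) using the standard algorithm.
FOLLOW(S) starts with {$}.
FIRST(S) = {a}
FIRST(Y) = {a, b}
FIRST(Z) = {a}
FOLLOW(S) = {$}
FOLLOW(Y) = {a}
FOLLOW(Z) = {a}
Therefore, FOLLOW(Z) = {a}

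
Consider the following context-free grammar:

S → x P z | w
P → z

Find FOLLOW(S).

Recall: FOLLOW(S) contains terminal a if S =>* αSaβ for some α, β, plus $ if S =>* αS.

We compute FOLLOW(S) using the standard algorithm.
FOLLOW(S) starts with {$}.
FIRST(P) = {z}
FIRST(S) = {w, x}
FOLLOW(P) = {z}
FOLLOW(S) = {$}
Therefore, FOLLOW(S) = {$}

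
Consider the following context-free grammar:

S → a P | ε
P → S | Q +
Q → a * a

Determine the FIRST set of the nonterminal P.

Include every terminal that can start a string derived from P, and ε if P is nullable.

We compute FIRST(P) using the standard algorithm.
FIRST(P) = {a, ε}
FIRST(Q) = {a}
FIRST(S) = {a, ε}
Therefore, FIRST(P) = {a, ε}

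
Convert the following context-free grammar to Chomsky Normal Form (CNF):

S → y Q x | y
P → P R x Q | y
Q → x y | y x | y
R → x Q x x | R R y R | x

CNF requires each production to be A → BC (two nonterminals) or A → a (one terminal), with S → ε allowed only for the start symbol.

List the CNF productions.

TY → y; TX → x; S → y; P → y; Q → y; R → x; S → TY X0; X0 → Q TX; P → P X1; X1 → R X2; X2 → TX Q; Q → TX TY; Q → TY TX; R → TX X3; X3 → Q X4; X4 → TX TX; R → R X5; X5 → R X6; X6 → TY R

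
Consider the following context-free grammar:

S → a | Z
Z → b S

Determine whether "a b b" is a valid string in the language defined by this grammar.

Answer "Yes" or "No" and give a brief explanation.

No - no valid derivation exists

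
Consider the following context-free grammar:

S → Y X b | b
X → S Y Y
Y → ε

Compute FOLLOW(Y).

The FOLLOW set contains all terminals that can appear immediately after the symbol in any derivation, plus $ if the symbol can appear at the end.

We compute FOLLOW(Y) using the standard algorithm.
FOLLOW(S) starts with {$}.
FIRST(S) = {b}
FIRST(X) = {b}
FIRST(Y) = {ε}
FOLLOW(S) = {$, b}
FOLLOW(X) = {b}
FOLLOW(Y) = {b}
Therefore, FOLLOW(Y) = {b}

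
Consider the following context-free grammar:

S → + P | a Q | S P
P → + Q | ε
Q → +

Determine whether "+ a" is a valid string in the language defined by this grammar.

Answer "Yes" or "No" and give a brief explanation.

No - no valid derivation exists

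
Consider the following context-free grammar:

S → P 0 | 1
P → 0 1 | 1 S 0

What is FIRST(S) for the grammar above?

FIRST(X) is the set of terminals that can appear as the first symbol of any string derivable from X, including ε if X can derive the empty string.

We compute FIRST(S) using the standard algorithm.
FIRST(P) = {0, 1}
FIRST(S) = {0, 1}
Therefore, FIRST(S) = {0, 1}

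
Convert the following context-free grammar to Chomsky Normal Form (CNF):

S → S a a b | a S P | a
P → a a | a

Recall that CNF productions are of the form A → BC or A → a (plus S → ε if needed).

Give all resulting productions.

TA → a; TB → b; S → a; P → a; S → S X0; X0 → TA X1; X1 → TA TB; S → TA X2; X2 → S P; P → TA TA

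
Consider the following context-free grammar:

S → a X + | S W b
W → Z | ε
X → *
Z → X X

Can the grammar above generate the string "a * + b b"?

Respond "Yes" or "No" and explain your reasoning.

Yes - a valid derivation exists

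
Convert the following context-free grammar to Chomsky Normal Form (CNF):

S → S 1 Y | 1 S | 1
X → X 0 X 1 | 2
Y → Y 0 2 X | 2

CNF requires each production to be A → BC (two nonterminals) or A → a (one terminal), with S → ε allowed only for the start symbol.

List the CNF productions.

T1 → 1; S → 1; T0 → 0; X → 2; T2 → 2; Y → 2; S → S X0; X0 → T1 Y; S → T1 S; X → X X1; X1 → T0 X2; X2 → X T1; Y → Y X3; X3 → T0 X4; X4 → T2 X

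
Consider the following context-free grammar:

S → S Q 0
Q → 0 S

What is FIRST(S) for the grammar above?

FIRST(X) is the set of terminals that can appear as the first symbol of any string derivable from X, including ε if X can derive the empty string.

We compute FIRST(S) using the standard algorithm.
FIRST(Q) = {0}
FIRST(S) = {}
Therefore, FIRST(S) = {}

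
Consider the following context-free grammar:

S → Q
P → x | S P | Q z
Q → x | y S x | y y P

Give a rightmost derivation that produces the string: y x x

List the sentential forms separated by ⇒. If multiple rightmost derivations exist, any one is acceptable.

S ⇒ Q ⇒ y S x ⇒ y Q x ⇒ y x x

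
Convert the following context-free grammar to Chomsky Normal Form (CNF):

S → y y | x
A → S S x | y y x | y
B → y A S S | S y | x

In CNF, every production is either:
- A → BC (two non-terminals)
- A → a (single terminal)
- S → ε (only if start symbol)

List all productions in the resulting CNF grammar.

TY → y; S → x; TX → x; A → y; B → x; S → TY TY; A → S X0; X0 → S TX; A → TY X1; X1 → TY TX; B → TY X2; X2 → A X3; X3 → S S; B → S TY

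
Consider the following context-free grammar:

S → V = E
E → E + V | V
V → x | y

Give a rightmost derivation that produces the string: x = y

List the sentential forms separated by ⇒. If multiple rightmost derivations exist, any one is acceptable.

S ⇒ V = E ⇒ V = V ⇒ V = y ⇒ x = y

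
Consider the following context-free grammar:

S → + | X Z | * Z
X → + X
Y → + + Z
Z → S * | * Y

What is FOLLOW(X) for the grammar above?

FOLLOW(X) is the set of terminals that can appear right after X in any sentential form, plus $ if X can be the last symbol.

We compute FOLLOW(X) using the standard algorithm.
FOLLOW(S) starts with {$}.
FIRST(S) = {*, +}
FIRST(X) = {+}
FIRST(Y) = {+}
FIRST(Z) = {*, +}
FOLLOW(S) = {$, *}
FOLLOW(X) = {*, +}
FOLLOW(Y) = {$, *}
FOLLOW(Z) = {$, *}
Therefore, FOLLOW(X) = {*, +}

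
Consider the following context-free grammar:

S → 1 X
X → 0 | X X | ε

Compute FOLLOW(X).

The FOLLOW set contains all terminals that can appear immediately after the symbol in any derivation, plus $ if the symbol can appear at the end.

We compute FOLLOW(X) using the standard algorithm.
FOLLOW(S) starts with {$}.
FIRST(S) = {1}
FIRST(X) = {0, ε}
FOLLOW(S) = {$}
FOLLOW(X) = {$, 0}
Therefore, FOLLOW(X) = {$, 0}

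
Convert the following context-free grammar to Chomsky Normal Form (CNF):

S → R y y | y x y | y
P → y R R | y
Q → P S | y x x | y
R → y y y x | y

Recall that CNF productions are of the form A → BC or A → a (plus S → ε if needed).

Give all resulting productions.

TY → y; TX → x; S → y; P → y; Q → y; R → y; S → R X0; X0 → TY TY; S → TY X1; X1 → TX TY; P → TY X2; X2 → R R; Q → P S; Q → TY X3; X3 → TX TX; R → TY X4; X4 → TY X5; X5 → TY TX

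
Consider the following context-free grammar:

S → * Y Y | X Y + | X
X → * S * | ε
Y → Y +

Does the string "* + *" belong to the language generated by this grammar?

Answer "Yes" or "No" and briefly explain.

No - no valid derivation exists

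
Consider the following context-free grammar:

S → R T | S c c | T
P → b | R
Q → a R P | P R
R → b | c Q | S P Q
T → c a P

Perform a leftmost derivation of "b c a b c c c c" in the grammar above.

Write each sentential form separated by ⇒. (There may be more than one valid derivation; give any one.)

S ⇒ S c c ⇒ S c c c c ⇒ R T c c c c ⇒ b T c c c c ⇒ b c a P c c c c ⇒ b c a b c c c c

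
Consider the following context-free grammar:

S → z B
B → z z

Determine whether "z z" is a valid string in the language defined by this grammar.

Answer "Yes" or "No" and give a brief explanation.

No - no valid derivation exists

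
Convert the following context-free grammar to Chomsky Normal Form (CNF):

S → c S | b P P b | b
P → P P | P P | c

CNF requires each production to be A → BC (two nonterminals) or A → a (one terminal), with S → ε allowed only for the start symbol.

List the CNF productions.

TC → c; TB → b; S → b; P → c; S → TC S; S → TB X0; X0 → P X1; X1 → P TB; P → P P; P → P P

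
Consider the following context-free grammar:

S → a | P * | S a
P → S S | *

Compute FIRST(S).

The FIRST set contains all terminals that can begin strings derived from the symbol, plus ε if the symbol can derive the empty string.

We compute FIRST(S) using the standard algorithm.
FIRST(P) = {*, a}
FIRST(S) = {*, a}
Therefore, FIRST(S) = {*, a}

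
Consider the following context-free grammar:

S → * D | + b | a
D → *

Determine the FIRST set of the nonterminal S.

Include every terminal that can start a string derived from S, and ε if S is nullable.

We compute FIRST(S) using the standard algorithm.
FIRST(D) = {*}
FIRST(S) = {*, +, a}
Therefore, FIRST(S) = {*, +, a}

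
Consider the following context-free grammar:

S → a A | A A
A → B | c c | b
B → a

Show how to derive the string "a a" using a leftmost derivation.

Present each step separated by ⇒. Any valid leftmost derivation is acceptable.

S ⇒ a A ⇒ a B ⇒ a a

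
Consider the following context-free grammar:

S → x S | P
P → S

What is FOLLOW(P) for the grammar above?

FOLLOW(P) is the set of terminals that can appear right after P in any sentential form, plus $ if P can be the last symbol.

We compute FOLLOW(P) using the standard algorithm.
FOLLOW(S) starts with {$}.
FIRST(P) = {x}
FIRST(S) = {x}
FOLLOW(P) = {$}
FOLLOW(S) = {$}
Therefore, FOLLOW(P) = {$}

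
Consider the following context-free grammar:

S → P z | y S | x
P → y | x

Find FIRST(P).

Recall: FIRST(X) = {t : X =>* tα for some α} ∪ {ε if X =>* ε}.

We compute FIRST(P) using the standard algorithm.
FIRST(P) = {x, y}
FIRST(S) = {x, y}
Therefore, FIRST(P) = {x, y}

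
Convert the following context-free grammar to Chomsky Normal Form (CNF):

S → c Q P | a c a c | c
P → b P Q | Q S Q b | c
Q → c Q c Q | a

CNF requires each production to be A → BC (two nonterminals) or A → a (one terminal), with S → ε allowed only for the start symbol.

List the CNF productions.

TC → c; TA → a; S → c; TB → b; P → c; Q → a; S → TC X0; X0 → Q P; S → TA X1; X1 → TC X2; X2 → TA TC; P → TB X3; X3 → P Q; P → Q X4; X4 → S X5; X5 → Q TB; Q → TC X6; X6 → Q X7; X7 → TC Q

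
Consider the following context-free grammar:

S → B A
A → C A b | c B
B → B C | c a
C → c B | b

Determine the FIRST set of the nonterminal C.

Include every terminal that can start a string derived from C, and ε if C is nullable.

We compute FIRST(C) using the standard algorithm.
FIRST(A) = {b, c}
FIRST(B) = {c}
FIRST(C) = {b, c}
FIRST(S) = {c}
Therefore, FIRST(C) = {b, c}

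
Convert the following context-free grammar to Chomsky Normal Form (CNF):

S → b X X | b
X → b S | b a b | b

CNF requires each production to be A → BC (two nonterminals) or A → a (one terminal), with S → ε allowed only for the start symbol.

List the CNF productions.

TB → b; S → b; TA → a; X → b; S → TB X0; X0 → X X; X → TB S; X → TB X1; X1 → TA TB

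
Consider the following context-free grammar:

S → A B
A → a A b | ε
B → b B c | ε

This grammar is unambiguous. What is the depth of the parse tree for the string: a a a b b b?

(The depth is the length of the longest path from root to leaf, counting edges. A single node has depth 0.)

5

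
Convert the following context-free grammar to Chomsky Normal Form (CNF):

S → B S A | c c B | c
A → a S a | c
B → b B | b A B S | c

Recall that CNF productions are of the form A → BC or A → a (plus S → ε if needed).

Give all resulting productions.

TC → c; S → c; TA → a; A → c; TB → b; B → c; S → B X0; X0 → S A; S → TC X1; X1 → TC B; A → TA X2; X2 → S TA; B → TB B; B → TB X3; X3 → A X4; X4 → B S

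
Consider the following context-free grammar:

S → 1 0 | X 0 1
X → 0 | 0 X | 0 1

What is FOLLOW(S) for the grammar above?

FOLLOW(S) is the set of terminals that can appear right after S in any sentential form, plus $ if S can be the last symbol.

We compute FOLLOW(S) using the standard algorithm.
FOLLOW(S) starts with {$}.
FIRST(S) = {0, 1}
FIRST(X) = {0}
FOLLOW(S) = {$}
FOLLOW(X) = {0}
Therefore, FOLLOW(S) = {$}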